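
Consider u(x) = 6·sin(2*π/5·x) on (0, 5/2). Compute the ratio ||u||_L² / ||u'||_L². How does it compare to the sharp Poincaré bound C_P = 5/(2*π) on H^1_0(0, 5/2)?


||u||_L² / ||u'||_L² = 5/(2*π) = C_P.

u(x) = 6·sin(2*π/5·x), so u'(x) = 12*π*cos(2*π*x/5)/5.
Writing u(x) = A·sin(kπx/L) with A = 6 and k = 1, use ∫_0^L sin²(kπx/L) dx = L/2 and ∫_0^L cos²(kπx/L) dx = L/2.
u² = 36·sin²(2*π/5·x) and (u')² = 144*π^2/25·cos²(2*π/5·x), and each of sin², cos² integrates to L/2 = 5/4 over (0, 5/2).
∫_0^5/2 u² dx = 45, so ||u||_L² = 3*sqrt(5).
∫_0^5/2 (u')² dx = 36*π^2/5, so ||u'||_L² = 6*sqrt(5)*π/5.
Ratio ||u||_L² / ||u'||_L² = 5/(2*π).
Sharp Poincaré constant on H^1_0(0, 5/2) is C_P = L/π = 5/(2*π), achieved by sin(2*π/5·x).
This is the k = 1 eigenfunction (up to amplitude), so the ratio equals the sharp Poincaré constant exactly.


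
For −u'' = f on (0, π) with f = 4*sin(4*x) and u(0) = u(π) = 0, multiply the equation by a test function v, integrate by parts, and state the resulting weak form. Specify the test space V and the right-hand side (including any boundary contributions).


V = H^1_0(0, π) (so v(0) = v(π) = 0); weak form: ∫_0^π u'v' dx = ∫_0^π (4*sin(4*x)) v dx for all v ∈ V.

Multiply both sides by a test function v and integrate from 0 to π:
  ∫_0^π −u''(x) v(x) dx = ∫_0^π f(x) v(x) dx.
Integrate the LHS by parts once:
  ∫_0^π −u'' v dx = −[u'(x) v(x)]_0^π + ∫_0^π u'(x) v'(x) dx.
Thus ∫_0^π u'(x) v'(x) dx = ∫_0^π f(x) v(x) dx + [u'(x) v(x)]_0^π.
Choose V so that boundary terms are either known or forced to vanish.
u is Dirichlet: u(0) = u(π) = 0. Let V = H^1_0(0, π); then v(0) = v(π) = 0, and [u' v]_0^π = 0.
Weak formulation: find u (satisfying any essential BC) such that ∫_0^π u'(x) v'(x) dx = ∫_0^π f v dx for all v ∈ V.
Substituting f(x) = 4*sin(4*x), the right-hand side is ∫_0^π (4*sin(4*x)) v dx.


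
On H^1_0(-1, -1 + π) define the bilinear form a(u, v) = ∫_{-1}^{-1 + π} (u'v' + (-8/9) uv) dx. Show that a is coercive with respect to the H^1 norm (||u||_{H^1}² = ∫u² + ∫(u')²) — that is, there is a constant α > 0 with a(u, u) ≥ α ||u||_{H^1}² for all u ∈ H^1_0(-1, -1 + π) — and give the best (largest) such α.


α = 1/18

Coercivity of a(·,·) on H^1_0(-1, -1 + π) means a(u, u) ≥ α ||u||_{H^1}² for every u ∈ H^1_0.
The interval has length L = π, and Poincaré/coercivity depend only on L. Here a(u, u) = ∫(u')² + (-8/9)·∫u².
Here c = -8/9 < 0 with |c| < (π/L)² = 1, so coercivity still holds. The condition a(u,u) ≥ α||u||_{H^1}² reads (1−α)∫(u')² ≥ (α−c)∫u². Any admissible α is ≤ 1 (rapidly oscillating u have ∫u²/∫(u')² → 0), and α = 1 would force 0 ≥ (1−c)∫u², impossible since c < 1; so 1−α > 0. By the sharp Poincaré inequality on H^1_0 of an interval of length L, ∫(u')² ≥ (π/L)²∫u² with equality for the first sine mode sin(π(x−x₀)/L) (x₀ the left endpoint), so the inequality holds for all u iff (1−α)(π/L)² ≥ α − c, i.e. α ≤ ((π/L)² + c)/((π/L)² + 1) = (1 + c(L/π)²)/(1 + (L/π)²). (Direct route, valid since c ≤ 0: Poincaré gives c∫u² ≥ c(L/π)²∫(u')², so a(u,u) ≥ (1 + c(L/π)²)∫(u')², while ||u||_{H^1}² ≤ (1 + (L/π)²)∫(u')²; dividing yields the same α.) With (π/L)² = 1 and c = -8/9, the largest admissible constant is α = ((π/L)² + c)/((π/L)² + 1).
Simplifying, α = 1/18.


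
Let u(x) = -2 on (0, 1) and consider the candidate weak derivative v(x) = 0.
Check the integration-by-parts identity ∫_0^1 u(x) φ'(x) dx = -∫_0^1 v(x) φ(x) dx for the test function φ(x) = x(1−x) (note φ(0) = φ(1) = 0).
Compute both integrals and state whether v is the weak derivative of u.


LHS = 0, RHS = 0. Yes, v = u' weakly.

u(x) = -2, classical derivative u'(x) = 0.
φ(x) = x(1−x), so φ'(x) = 1 - 2*x.
Note φ(0) = φ(1) = 0, so the boundary term u·φ vanishes.
LHS = ∫_0^1 u(x) φ'(x) dx = ∫_0^1 (4*x - 2) dx. Term by term:
  ∫_0^1 4*x dx = 2;  ∫_0^1 -2 dx = -2.
Sum: 2 − 2 = 0.
So LHS = 0.
∫_0^1 v(x) φ(x) dx = ∫_0^1 (0) dx. Term by term:
  ∫_0^1 0 dx = 0.
So RHS = -∫_0^1 v(x) φ(x) dx = 0.
LHS = RHS, so the identity holds for this test φ.
Moreover u is smooth here and v(x) = u'(x) = 0 pointwise, so the identity holds for every test function. Hence v is the weak derivative of u.


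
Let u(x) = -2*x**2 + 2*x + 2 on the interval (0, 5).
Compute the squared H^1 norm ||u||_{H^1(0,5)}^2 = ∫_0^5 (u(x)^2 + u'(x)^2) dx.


||u||_{H^1}^2 = 1690

The H^1 norm (squared) on an interval (0, L) is
  ||u||_{H^1}^2 = ∫_0^L u(x)^2 dx + ∫_0^L u'(x)^2 dx.
Compute u'(x) = 2 - 4*x.
Then u(x)^2 = 4*x**4 - 8*x**3 - 4*x**2 + 8*x + 4 and u'(x)^2 = 16*x**2 - 16*x + 4.
Integrate each monomial from 0 to 5 using ∫_0^5 c·x^n dx = c·5^(n+1)/(n+1):
  ∫_0^5 u(x)^2 dx = ∫_0^5 (4*x^4 - 8*x^3 - 4*x^2 + 8*x + 4) dx. Term by term:
    ∫_0^5 4*x^4 dx = 2500;  ∫_0^5 -8*x^3 dx = -1250;  ∫_0^5 -4*x^2 dx = -500/3;
    ∫_0^5 8*x dx = 100;  ∫_0^5 4 dx = 20.
  Sum: 2500 − 1250 − 500/3 + 100 + 20 = 3610/3.
  ∫_0^5 u'(x)^2 dx = ∫_0^5 (16*x^2 - 16*x + 4) dx. Term by term:
    ∫_0^5 16*x^2 dx = 2000/3;  ∫_0^5 -16*x dx = -200;  ∫_0^5 4 dx = 20.
  Sum: 2000/3 − 200 + 20 = 1460/3.
Adding: ||u||_{H^1}^2 = 3610/3 + 1460/3 = 1690.


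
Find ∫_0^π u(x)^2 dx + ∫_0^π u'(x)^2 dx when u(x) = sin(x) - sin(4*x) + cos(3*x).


||u||_{H^1(0,π)}^2 = -160/7 + 29*π/2

u'(x) = -3*sin(3*x) + cos(x) - 4*cos(4*x).
Expand u² and (u')² and integrate term by term on (0, π), using: for integers n ≥ 1, ∫_0^π sin²(nx) dx = ∫_0^π cos²(nx) dx = π/2; for n ≠ n', ∫_0^π sin(nx)sin(n'x) dx = ∫_0^π cos(nx)cos(n'x) dx = 0; and by product-to-sum, ∫_0^π sin(nx)cos(n'x) dx = ½∫_0^π [sin((n+n')x) + sin((n−n')x)] dx, which is 0 when n+n' is even and 2n/(n²−n'²) when n+n' is odd (it need not vanish on (0, π)).
  u² squared terms: (-1)²·∫sin(4x)² dx = 1·π/2 = π/2;  (1)²·∫cos(3x)² dx = 1·π/2 = π/2;  (1)²·∫sin(x)² dx = 1·π/2 = π/2.
  u² cross terms: 2·(-1)·(1)·∫sin(4x)·cos(3x) dx = -2·(8/7) = -16/7;  2·(-1)·(1)·∫sin(4x)·sin(x) dx = -2·(0) = 0;  2·(1)·(1)·∫cos(3x)·sin(x) dx = 2·(0) = 0.
  So ∫_0^π u² dx = π/2 + π/2 + π/2 − 16/7 + 0 + 0 = -16/7 + 3*π/2.
  (u')² squared terms: (-4)²·∫cos(4x)² dx = 16·π/2 = 8*π;  (-3)²·∫sin(3x)² dx = 9·π/2 = 9*π/2;  (1)²·∫cos(x)² dx = 1·π/2 = π/2.
  (u')² cross terms: 2·(-4)·(-3)·∫cos(4x)·sin(3x) dx = 24·(-6/7) = -144/7;  2·(-4)·(1)·∫cos(4x)·cos(x) dx = -8·(0) = 0;  2·(-3)·(1)·∫sin(3x)·cos(x) dx = -6·(0) = 0.
  So ∫_0^π (u')² dx = 8*π + 9*π/2 + π/2 − 144/7 + 0 + 0 = -144/7 + 13*π.
||u||_{H^1}^2 = (-16/7 + 3*π/2) + (-144/7 + 13*π) = -160/7 + 29*π/2.


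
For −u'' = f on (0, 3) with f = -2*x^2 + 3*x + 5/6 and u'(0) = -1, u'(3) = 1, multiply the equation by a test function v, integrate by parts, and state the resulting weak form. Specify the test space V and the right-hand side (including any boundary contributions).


V = H^1(0, 3) (v unrestricted at boundary; u is determined up to an additive constant); weak form: ∫_0^3 u'v' dx = ∫_0^3 (-2*x^2 + 3*x + 5/6) v dx + v(3) + v(0) for all v ∈ V.

Multiply both sides by a test function v and integrate from 0 to 3:
  ∫_0^3 −u''(x) v(x) dx = ∫_0^3 f(x) v(x) dx.
Integrate the LHS by parts once:
  ∫_0^3 −u'' v dx = −[u'(x) v(x)]_0^3 + ∫_0^3 u'(x) v'(x) dx.
Thus ∫_0^3 u'(x) v'(x) dx = ∫_0^3 f(x) v(x) dx + [u'(x) v(x)]_0^3.
Choose V so that boundary terms are either known or forced to vanish.
u has inhomogeneous Neumann u'(0) = -1, u'(3) = 1. [u' v]_0^3 = (1)·v(3) − (-1)·v(0) = v(3) + v(0). Take V = H^1(0, 3); boundary term becomes part of RHS.
Weak formulation: find u (satisfying any essential BC) such that ∫_0^3 u'(x) v'(x) dx = ∫_0^3 f v dx + v(3) + v(0) for all v ∈ V (Neumann data are natural BCs: they enter the RHS as boundary terms).
Substituting f(x) = -2*x^2 + 3*x + 5/6, the right-hand side is ∫_0^3 (-2*x^2 + 3*x + 5/6) v dx + v(3) + v(0).
Compatibility check (pure Neumann): taking v ≡ 1 ∈ V gives 0 = ∫_0^3 f dx + (1) − (-1), i.e. ∫_0^3 f dx must equal u'(0) − u'(3) = -2. Indeed ∫_0^3 (-2*x^2 + 3*x + 5/6) dx = -2, so the data are compatible. The solution is then unique only up to an additive constant (fix it e.g. by requiring ∫_0^3 u dx = 0).


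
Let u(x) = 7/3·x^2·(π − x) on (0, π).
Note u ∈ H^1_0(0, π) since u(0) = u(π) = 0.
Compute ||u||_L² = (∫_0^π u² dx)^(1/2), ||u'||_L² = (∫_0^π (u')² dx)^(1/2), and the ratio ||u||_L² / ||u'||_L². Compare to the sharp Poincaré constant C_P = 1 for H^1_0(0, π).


||u||_L² / ||u'||_L² = sqrt(14)*π/14 < C_P = 1.

u(x) = 7/3·x^2·(π − x), so u'(x) = 7*x*(-3*x + 2*π)/3.
u(x) = 7/3·x^2·(π − x) vanishes at x = 0 and x = π, so u ∈ H^1_0(0, π). Differentiate via the product rule and integrate the resulting polynomials term by term.
  ∫_0^π u² dx = ∫_0^π (49*x^6/9 - 98*π*x^5/9 + 49*π^2*x^4/9) dx. Term by term:
    ∫_0^π 49*x^6/9 dx = 7*π^7/9;  ∫_0^π -98*π*x^5/9 dx = -49*π^7/27;  ∫_0^π 49*π^2*x^4/9 dx = 49*π^7/45.
  Sum: 7*π^7/9 − 49*π^7/27 + 49*π^7/45 = 7*π^7/135.
  ∫_0^π (u')² dx = ∫_0^π (49*x^4 - 196*π*x^3/3 + 196*π^2*x^2/9) dx. Term by term:
    ∫_0^π 49*x^4 dx = 49*π^5/5;  ∫_0^π -196*π*x^3/3 dx = -49*π^5/3;  ∫_0^π 196*π^2*x^2/9 dx = 196*π^5/27.
  Sum: 49*π^5/5 − 49*π^5/3 + 196*π^5/27 = 98*π^5/135.
∫_0^π u² dx = 7*π^7/135, so ||u||_L² = sqrt(105)*π^(7/2)/45.
∫_0^π (u')² dx = 98*π^5/135, so ||u'||_L² = 7*sqrt(30)*π^(5/2)/45.
Ratio ||u||_L² / ||u'||_L² = sqrt(14)*π/14.
Sharp Poincaré constant on H^1_0(0, π) is C_P = L/π = 1, achieved by sin(x).
A polynomial bump cannot attain the sharp Poincaré constant (only the first sine eigenfunction does), so the ratio is strictly less than C_P, consistent with ||u||_L² ≤ C_P ||u'||_L².


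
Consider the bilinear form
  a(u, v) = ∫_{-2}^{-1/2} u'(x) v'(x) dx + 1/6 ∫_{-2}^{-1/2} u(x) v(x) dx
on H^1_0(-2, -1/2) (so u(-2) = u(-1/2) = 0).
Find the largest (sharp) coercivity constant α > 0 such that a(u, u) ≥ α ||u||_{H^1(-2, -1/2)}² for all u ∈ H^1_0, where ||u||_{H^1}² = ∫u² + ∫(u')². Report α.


α = (3 + 8*π^2)/(2*(9 + 4*π^2))

Coercivity of a(·,·) on H^1_0(-2, -1/2) means a(u, u) ≥ α ||u||_{H^1}² for every u ∈ H^1_0.
The interval has length L = 3/2, and Poincaré/coercivity depend only on L. Here a(u, u) = ∫(u')² + (1/6)·∫u².
Here 0 < c = 1/6 < 1. The condition a(u,u) ≥ α||u||_{H^1}² reads (1−α)∫(u')² ≥ (α−c)∫u². Any admissible α is ≤ 1 (rapidly oscillating u have ∫u²/∫(u')² → 0), and α = 1 would force 0 ≥ (1−c)∫u², impossible since c < 1; so 1−α > 0. By the sharp Poincaré inequality on H^1_0 of an interval of length L, ∫(u')² ≥ (π/L)²∫u² with equality for the first sine mode sin(π(x−x₀)/L) (x₀ the left endpoint), so the inequality holds for all u iff (1−α)(π/L)² ≥ α − c, i.e. α ≤ ((π/L)² + c)/((π/L)² + 1) = (1 + c(L/π)²)/(1 + (L/π)²). With (π/L)² = 4*π^2/9 and c = 1/6, the largest admissible constant is α = ((π/L)² + c)/((π/L)² + 1).
Simplifying, α = (3 + 8*π^2)/(2*(9 + 4*π^2)).


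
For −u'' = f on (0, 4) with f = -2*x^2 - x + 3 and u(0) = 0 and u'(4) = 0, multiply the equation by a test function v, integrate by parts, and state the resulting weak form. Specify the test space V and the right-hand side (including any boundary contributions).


V = {v ∈ H^1(0, 4) : v(0) = 0} (test functions vanish at x = 0 where u is specified); weak form: ∫_0^4 u'v' dx = ∫_0^4 (-2*x^2 - x + 3) v dx for all v ∈ V.

Multiply both sides by a test function v and integrate from 0 to 4:
  ∫_0^4 −u''(x) v(x) dx = ∫_0^4 f(x) v(x) dx.
Integrate the LHS by parts once:
  ∫_0^4 −u'' v dx = −[u'(x) v(x)]_0^4 + ∫_0^4 u'(x) v'(x) dx.
Thus ∫_0^4 u'(x) v'(x) dx = ∫_0^4 f(x) v(x) dx + [u'(x) v(x)]_0^4.
Choose V so that boundary terms are either known or forced to vanish.
Mixed BC: u(0) = 0 (Dirichlet) and u'(4) = 0 (Neumann). Define V = {v ∈ H^1(0, 4) : v(0) = 0}. Then [u' v]_0^4 = u'(4)·v(4) − u'(0)·0 = 0.
Weak formulation: find u (satisfying any essential BC) such that ∫_0^4 u'(x) v'(x) dx = ∫_0^4 f v dx for all v ∈ V (Dirichlet at 0 absorbed into V; the Neumann datum at x = 4 is zero, so no boundary term remains).
Substituting f(x) = -2*x^2 - x + 3, the right-hand side is ∫_0^4 (-2*x^2 - x + 3) v dx.


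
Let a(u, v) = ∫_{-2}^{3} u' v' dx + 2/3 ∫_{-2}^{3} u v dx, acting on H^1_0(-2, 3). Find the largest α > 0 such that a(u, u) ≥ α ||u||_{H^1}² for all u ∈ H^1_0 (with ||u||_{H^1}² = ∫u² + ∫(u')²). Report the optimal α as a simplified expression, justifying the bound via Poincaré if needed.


α = (π^2 + 50/3)/(π^2 + 25)

Coercivity of a(·,·) on H^1_0(-2, 3) means a(u, u) ≥ α ||u||_{H^1}² for every u ∈ H^1_0.
The interval has length L = 5, and Poincaré/coercivity depend only on L. Here a(u, u) = ∫(u')² + (2/3)·∫u².
Here 0 < c = 2/3 < 1. The condition a(u,u) ≥ α||u||_{H^1}² reads (1−α)∫(u')² ≥ (α−c)∫u². Any admissible α is ≤ 1 (rapidly oscillating u have ∫u²/∫(u')² → 0), and α = 1 would force 0 ≥ (1−c)∫u², impossible since c < 1; so 1−α > 0. By the sharp Poincaré inequality on H^1_0 of an interval of length L, ∫(u')² ≥ (π/L)²∫u² with equality for the first sine mode sin(π(x−x₀)/L) (x₀ the left endpoint), so the inequality holds for all u iff (1−α)(π/L)² ≥ α − c, i.e. α ≤ ((π/L)² + c)/((π/L)² + 1) = (1 + c(L/π)²)/(1 + (L/π)²). With (π/L)² = π^2/25 and c = 2/3, the largest admissible constant is α = ((π/L)² + c)/((π/L)² + 1).
Simplifying, α = (π^2 + 50/3)/(π^2 + 25).


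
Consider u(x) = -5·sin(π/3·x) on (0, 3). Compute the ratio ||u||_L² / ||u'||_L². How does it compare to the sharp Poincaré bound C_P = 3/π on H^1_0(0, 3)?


||u||_L² / ||u'||_L² = 3/π = C_P.

u(x) = -5·sin(π/3·x), so u'(x) = -5*π*cos(π*x/3)/3.
Writing u(x) = A·sin(kπx/L) with A = -5 and k = 1, use ∫_0^L sin²(kπx/L) dx = L/2 and ∫_0^L cos²(kπx/L) dx = L/2.
u² = 25·sin²(π/3·x) and (u')² = 25*π^2/9·cos²(π/3·x), and each of sin², cos² integrates to L/2 = 3/2 over (0, 3).
∫_0^3 u² dx = 75/2, so ||u||_L² = 5*sqrt(6)/2.
∫_0^3 (u')² dx = 25*π^2/6, so ||u'||_L² = 5*sqrt(6)*π/6.
Ratio ||u||_L² / ||u'||_L² = 3/π.
Sharp Poincaré constant on H^1_0(0, 3) is C_P = L/π = 3/π, achieved by sin(π/3·x).
This is the k = 1 eigenfunction (up to amplitude), so the ratio equals the sharp Poincaré constant exactly.


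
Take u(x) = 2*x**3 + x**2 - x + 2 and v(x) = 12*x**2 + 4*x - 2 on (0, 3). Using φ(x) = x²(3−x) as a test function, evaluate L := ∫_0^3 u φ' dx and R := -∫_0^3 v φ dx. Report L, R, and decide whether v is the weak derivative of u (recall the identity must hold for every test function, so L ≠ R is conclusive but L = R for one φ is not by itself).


LHS = -3267/20, RHS = -3267/10. No, v is not the weak derivative of u.

u(x) = 2*x**3 + x**2 - x + 2, classical derivative u'(x) = 6*x**2 + 2*x - 1.
φ(x) = x²(3−x), so φ'(x) = 3*x*(2 - x).
Note φ(0) = φ(3) = 0, so the boundary term u·φ vanishes.
LHS = ∫_0^3 u(x) φ'(x) dx = ∫_0^3 (-6*x^5 + 9*x^4 + 9*x^3 - 12*x^2 + 12*x) dx. Term by term:
  ∫_0^3 -6*x^5 dx = -729;  ∫_0^3 9*x^4 dx = 2187/5;  ∫_0^3 9*x^3 dx = 729/4;
  ∫_0^3 -12*x^2 dx = -108;  ∫_0^3 12*x dx = 54.
Sum: -729 + 2187/5 + 729/4 − 108 + 54 = -3267/20.
So LHS = -3267/20.
∫_0^3 v(x) φ(x) dx = ∫_0^3 (-12*x^5 + 32*x^4 + 14*x^3 - 6*x^2) dx. Term by term:
  ∫_0^3 -12*x^5 dx = -1458;  ∫_0^3 32*x^4 dx = 7776/5;  ∫_0^3 14*x^3 dx = 567/2;
  ∫_0^3 -6*x^2 dx = -54.
Sum: -1458 + 7776/5 + 567/2 − 54 = 3267/10.
So RHS = -∫_0^3 v(x) φ(x) dx = -3267/10.
LHS − RHS = 3267/20 ≠ 0, so the identity fails.
(For a valid weak derivative the identity must hold for EVERY test function, in particular this one. The failure shows v is NOT the weak derivative of u.)
Correct weak derivative would be u'(x) = 6*x**2 + 2*x - 1.


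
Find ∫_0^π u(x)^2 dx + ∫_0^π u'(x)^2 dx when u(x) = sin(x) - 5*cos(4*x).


||u||_{H^1(0,π)}^2 = 68/3 + 427*π/2

u'(x) = 20*sin(4*x) + cos(x).
Expand u² and (u')² and integrate term by term on (0, π), using: for integers n ≥ 1, ∫_0^π sin²(nx) dx = ∫_0^π cos²(nx) dx = π/2; for n ≠ n', ∫_0^π sin(nx)sin(n'x) dx = ∫_0^π cos(nx)cos(n'x) dx = 0; and by product-to-sum, ∫_0^π sin(nx)cos(n'x) dx = ½∫_0^π [sin((n+n')x) + sin((n−n')x)] dx, which is 0 when n+n' is even and 2n/(n²−n'²) when n+n' is odd (it need not vanish on (0, π)).
  u² squared terms: (-5)²·∫cos(4x)² dx = 25·π/2 = 25*π/2;  (1)²·∫sin(x)² dx = 1·π/2 = π/2.
  u² cross terms: 2·(-5)·(1)·∫cos(4x)·sin(x) dx = -10·(-2/15) = 4/3.
  So ∫_0^π u² dx = 25*π/2 + π/2 + 4/3 = 4/3 + 13*π.
  (u')² squared terms: (20)²·∫sin(4x)² dx = 400·π/2 = 200*π;  (1)²·∫cos(x)² dx = 1·π/2 = π/2.
  (u')² cross terms: 2·(20)·(1)·∫sin(4x)·cos(x) dx = 40·(8/15) = 64/3.
  So ∫_0^π (u')² dx = 200*π + π/2 + 64/3 = 64/3 + 401*π/2.
||u||_{H^1}^2 = (4/3 + 13*π) + (64/3 + 401*π/2) = 68/3 + 427*π/2.


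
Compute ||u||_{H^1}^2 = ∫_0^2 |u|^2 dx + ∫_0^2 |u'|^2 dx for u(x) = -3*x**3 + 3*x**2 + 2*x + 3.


||u||_{H^1}^2 = 18106/105

The H^1 norm (squared) on an interval (0, L) is
  ||u||_{H^1}^2 = ∫_0^L u(x)^2 dx + ∫_0^L u'(x)^2 dx.
Compute u'(x) = -9*x**2 + 6*x + 2.
Then u(x)^2 = 9*x**6 - 18*x**5 - 3*x**4 - 6*x**3 + 22*x**2 + 12*x + 9 and u'(x)^2 = 81*x**4 - 108*x**3 + 24*x + 4.
Integrate each monomial from 0 to 2 using ∫_0^2 c·x^n dx = c·2^(n+1)/(n+1):
  ∫_0^2 u(x)^2 dx = ∫_0^2 (9*x^6 - 18*x^5 - 3*x^4 - 6*x^3 + 22*x^2 + 12*x + 9) dx. Term by term:
    ∫_0^2 9*x^6 dx = 1152/7;  ∫_0^2 -18*x^5 dx = -192;  ∫_0^2 -3*x^4 dx = -96/5;
    ∫_0^2 -6*x^3 dx = -24;  ∫_0^2 22*x^2 dx = 176/3;  ∫_0^2 12*x dx = 24;
    ∫_0^2 9 dx = 18.
  Sum: 1152/7 − 192 − 96/5 − 24 + 176/3 + 24 + 18 = 3154/105.
  ∫_0^2 u'(x)^2 dx = ∫_0^2 (81*x^4 - 108*x^3 + 24*x + 4) dx. Term by term:
    ∫_0^2 81*x^4 dx = 2592/5;  ∫_0^2 -108*x^3 dx = -432;  ∫_0^2 24*x dx = 48;
    ∫_0^2 4 dx = 8.
  Sum: 2592/5 − 432 + 48 + 8 = 712/5.
Adding: ||u||_{H^1}^2 = 3154/105 + 712/5 = 18106/105.


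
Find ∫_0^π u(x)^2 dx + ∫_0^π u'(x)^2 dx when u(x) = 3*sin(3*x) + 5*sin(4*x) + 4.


||u||_{H^1(0,π)}^2 = 16 + 547*π/2

u'(x) = 9*cos(3*x) + 20*cos(4*x).
Expand u² and (u')² and integrate term by term on (0, π), using: for integers n ≥ 1, ∫_0^π sin²(nx) dx = ∫_0^π cos²(nx) dx = π/2; for n ≠ n', ∫_0^π sin(nx)sin(n'x) dx = ∫_0^π cos(nx)cos(n'x) dx = 0; and by product-to-sum, ∫_0^π sin(nx)cos(n'x) dx = ½∫_0^π [sin((n+n')x) + sin((n−n')x)] dx, which is 0 when n+n' is even and 2n/(n²−n'²) when n+n' is odd (it need not vanish on (0, π)). For the constant mode: ∫_0^π 1 dx = π, ∫_0^π cos(nx) dx = 0, ∫_0^π sin(nx) dx = (1−(−1)^n)/n.
  u² squared terms: (4)²·∫1 dx = 16·π = 16*π;  (3)²·∫sin(3x)² dx = 9·π/2 = 9*π/2;  (5)²·∫sin(4x)² dx = 25·π/2 = 25*π/2.
  u² cross terms: 2·(4)·(3)·∫1·sin(3x) dx = 24·(2/3) = 16;  2·(4)·(5)·∫1·sin(4x) dx = 40·(0) = 0;  2·(3)·(5)·∫sin(3x)·sin(4x) dx = 30·(0) = 0.
  So ∫_0^π u² dx = 16*π + 9*π/2 + 25*π/2 + 16 + 0 + 0 = 16 + 33*π.
  (u')² squared terms: (9)²·∫cos(3x)² dx = 81·π/2 = 81*π/2;  (20)²·∫cos(4x)² dx = 400·π/2 = 200*π.
  (u')² cross terms: 2·(9)·(20)·∫cos(3x)·cos(4x) dx = 360·(0) = 0.
  So ∫_0^π (u')² dx = 81*π/2 + 200*π + 0 = 481*π/2.
||u||_{H^1}^2 = (16 + 33*π) + (481*π/2) = 16 + 547*π/2.


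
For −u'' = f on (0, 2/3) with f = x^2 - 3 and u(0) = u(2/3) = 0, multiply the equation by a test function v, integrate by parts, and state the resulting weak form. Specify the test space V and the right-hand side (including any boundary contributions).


V = H^1_0(0, 2/3) (so v(0) = v(2/3) = 0); weak form: ∫_0^2/3 u'v' dx = ∫_0^2/3 (x^2 - 3) v dx for all v ∈ V.

Multiply both sides by a test function v and integrate from 0 to 2/3:
  ∫_0^2/3 −u''(x) v(x) dx = ∫_0^2/3 f(x) v(x) dx.
Integrate the LHS by parts once:
  ∫_0^2/3 −u'' v dx = −[u'(x) v(x)]_0^2/3 + ∫_0^2/3 u'(x) v'(x) dx.
Thus ∫_0^2/3 u'(x) v'(x) dx = ∫_0^2/3 f(x) v(x) dx + [u'(x) v(x)]_0^2/3.
Choose V so that boundary terms are either known or forced to vanish.
u is Dirichlet: u(0) = u(2/3) = 0. Let V = H^1_0(0, 2/3); then v(0) = v(2/3) = 0, and [u' v]_0^2/3 = 0.
Weak formulation: find u (satisfying any essential BC) such that ∫_0^2/3 u'(x) v'(x) dx = ∫_0^2/3 f v dx for all v ∈ V.
Substituting f(x) = x^2 - 3, the right-hand side is ∫_0^2/3 (x^2 - 3) v dx.


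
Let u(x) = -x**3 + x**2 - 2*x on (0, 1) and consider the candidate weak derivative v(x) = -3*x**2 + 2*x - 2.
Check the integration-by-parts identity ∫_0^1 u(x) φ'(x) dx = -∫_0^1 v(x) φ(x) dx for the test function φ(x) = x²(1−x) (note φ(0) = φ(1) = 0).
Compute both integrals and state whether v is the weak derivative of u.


LHS = 1/6, RHS = 1/6. Yes, v = u' weakly.

u(x) = -x**3 + x**2 - 2*x, classical derivative u'(x) = -3*x**2 + 2*x - 2.
φ(x) = x²(1−x), so φ'(x) = x*(2 - 3*x).
Note φ(0) = φ(1) = 0, so the boundary term u·φ vanishes.
LHS = ∫_0^1 u(x) φ'(x) dx = ∫_0^1 (3*x^5 - 5*x^4 + 8*x^3 - 4*x^2) dx. Term by term:
  ∫_0^1 3*x^5 dx = 1/2;  ∫_0^1 -5*x^4 dx = -1;  ∫_0^1 8*x^3 dx = 2;
  ∫_0^1 -4*x^2 dx = -4/3.
Sum: 1/2 − 1 + 2 − 4/3 = 1/6.
So LHS = 1/6.
∫_0^1 v(x) φ(x) dx = ∫_0^1 (3*x^5 - 5*x^4 + 4*x^3 - 2*x^2) dx. Term by term:
  ∫_0^1 3*x^5 dx = 1/2;  ∫_0^1 -5*x^4 dx = -1;  ∫_0^1 4*x^3 dx = 1;
  ∫_0^1 -2*x^2 dx = -2/3.
Sum: 1/2 − 1 + 1 − 2/3 = -1/6.
So RHS = -∫_0^1 v(x) φ(x) dx = 1/6.
LHS = RHS, so the identity holds for this test φ.
Moreover u is smooth here and v(x) = u'(x) = -3*x**2 + 2*x - 2 pointwise, so the identity holds for every test function. Hence v is the weak derivative of u.


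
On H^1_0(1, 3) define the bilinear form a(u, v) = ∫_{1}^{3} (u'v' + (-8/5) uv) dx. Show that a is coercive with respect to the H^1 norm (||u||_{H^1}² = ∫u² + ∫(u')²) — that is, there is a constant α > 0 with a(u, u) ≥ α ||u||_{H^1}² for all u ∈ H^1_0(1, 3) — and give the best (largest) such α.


α = (-32/5 + π^2)/(4 + π^2)

Coercivity of a(·,·) on H^1_0(1, 3) means a(u, u) ≥ α ||u||_{H^1}² for every u ∈ H^1_0.
The interval has length L = 2, and Poincaré/coercivity depend only on L. Here a(u, u) = ∫(u')² + (-8/5)·∫u².
Here c = -8/5 < 0 with |c| < (π/L)² = π^2/4, so coercivity still holds. The condition a(u,u) ≥ α||u||_{H^1}² reads (1−α)∫(u')² ≥ (α−c)∫u². Any admissible α is ≤ 1 (rapidly oscillating u have ∫u²/∫(u')² → 0), and α = 1 would force 0 ≥ (1−c)∫u², impossible since c < 1; so 1−α > 0. By the sharp Poincaré inequality on H^1_0 of an interval of length L, ∫(u')² ≥ (π/L)²∫u² with equality for the first sine mode sin(π(x−x₀)/L) (x₀ the left endpoint), so the inequality holds for all u iff (1−α)(π/L)² ≥ α − c, i.e. α ≤ ((π/L)² + c)/((π/L)² + 1) = (1 + c(L/π)²)/(1 + (L/π)²). (Direct route, valid since c ≤ 0: Poincaré gives c∫u² ≥ c(L/π)²∫(u')², so a(u,u) ≥ (1 + c(L/π)²)∫(u')², while ||u||_{H^1}² ≤ (1 + (L/π)²)∫(u')²; dividing yields the same α.) With (π/L)² = π^2/4 and c = -8/5, the largest admissible constant is α = ((π/L)² + c)/((π/L)² + 1).
Simplifying, α = (-32/5 + π^2)/(4 + π^2).


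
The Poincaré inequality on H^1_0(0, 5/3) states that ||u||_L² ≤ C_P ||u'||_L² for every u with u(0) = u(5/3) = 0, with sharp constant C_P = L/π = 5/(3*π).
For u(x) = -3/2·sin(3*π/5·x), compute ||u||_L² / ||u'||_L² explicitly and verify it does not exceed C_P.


||u||_L² / ||u'||_L² = 5/(3*π) = C_P.

u(x) = -3/2·sin(3*π/5·x), so u'(x) = -9*π*cos(3*π*x/5)/10.
Writing u(x) = A·sin(kπx/L) with A = -3/2 and k = 1, use ∫_0^L sin²(kπx/L) dx = L/2 and ∫_0^L cos²(kπx/L) dx = L/2.
u² = 9/4·sin²(3*π/5·x) and (u')² = 81*π^2/100·cos²(3*π/5·x), and each of sin², cos² integrates to L/2 = 5/6 over (0, 5/3).
∫_0^5/3 u² dx = 15/8, so ||u||_L² = sqrt(30)/4.
∫_0^5/3 (u')² dx = 27*π^2/40, so ||u'||_L² = 3*sqrt(30)*π/20.
Ratio ||u||_L² / ||u'||_L² = 5/(3*π).
Sharp Poincaré constant on H^1_0(0, 5/3) is C_P = L/π = 5/(3*π), achieved by sin(3*π/5·x).
This is the k = 1 eigenfunction (up to amplitude), so the ratio equals the sharp Poincaré constant exactly.


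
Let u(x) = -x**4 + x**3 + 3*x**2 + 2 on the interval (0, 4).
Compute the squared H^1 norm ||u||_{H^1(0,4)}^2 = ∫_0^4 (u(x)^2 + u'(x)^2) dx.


||u||_{H^1}^2 = 7194032/315

The H^1 norm (squared) on an interval (0, L) is
  ||u||_{H^1}^2 = ∫_0^L u(x)^2 dx + ∫_0^L u'(x)^2 dx.
Compute u'(x) = -4*x**3 + 3*x**2 + 6*x.
Then u(x)^2 = x**8 - 2*x**7 - 5*x**6 + 6*x**5 + 5*x**4 + 4*x**3 + 12*x**2 + 4 and u'(x)^2 = 16*x**6 - 24*x**5 - 39*x**4 + 36*x**3 + 36*x**2.
Integrate each monomial from 0 to 4 using ∫_0^4 c·x^n dx = c·4^(n+1)/(n+1):
  ∫_0^4 u(x)^2 dx = ∫_0^4 (x^8 - 2*x^7 - 5*x^6 + 6*x^5 + 5*x^4 + 4*x^3 + 12*x^2 + 4) dx. Term by term:
    ∫_0^4 x^8 dx = 262144/9;  ∫_0^4 -2*x^7 dx = -16384;  ∫_0^4 -5*x^6 dx = -81920/7;
    ∫_0^4 6*x^5 dx = 4096;  ∫_0^4 5*x^4 dx = 1024;  ∫_0^4 4*x^3 dx = 256;
    ∫_0^4 12*x^2 dx = 256;  ∫_0^4 4 dx = 16.
  Sum: 262144/9 − 16384 − 81920/7 + 4096 + 1024 + 256 + 256 + 16 = 421360/63.
  ∫_0^4 u'(x)^2 dx = ∫_0^4 (16*x^6 - 24*x^5 - 39*x^4 + 36*x^3 + 36*x^2) dx. Term by term:
    ∫_0^4 16*x^6 dx = 262144/7;  ∫_0^4 -24*x^5 dx = -16384;  ∫_0^4 -39*x^4 dx = -39936/5;
    ∫_0^4 36*x^3 dx = 2304;  ∫_0^4 36*x^2 dx = 768.
  Sum: 262144/7 − 16384 − 39936/5 + 2304 + 768 = 565248/35.
Adding: ||u||_{H^1}^2 = 421360/63 + 565248/35 = 7194032/315.


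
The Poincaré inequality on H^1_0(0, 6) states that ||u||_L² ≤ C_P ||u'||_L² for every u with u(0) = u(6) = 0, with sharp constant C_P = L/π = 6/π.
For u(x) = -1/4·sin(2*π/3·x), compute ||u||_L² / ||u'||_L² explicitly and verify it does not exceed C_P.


||u||_L² / ||u'||_L² = 3/(2*π) < C_P = 6/π.

u(x) = -1/4·sin(2*π/3·x), so u'(x) = -π*cos(2*π*x/3)/6.
Writing u(x) = A·sin(kπx/L) with A = -1/4 and k = 4, use ∫_0^L sin²(kπx/L) dx = L/2 and ∫_0^L cos²(kπx/L) dx = L/2.
u² = 1/16·sin²(2*π/3·x) and (u')² = π^2/36·cos²(2*π/3·x), and each of sin², cos² integrates to L/2 = 3 over (0, 6).
∫_0^6 u² dx = 3/16, so ||u||_L² = sqrt(3)/4.
∫_0^6 (u')² dx = π^2/12, so ||u'||_L² = sqrt(3)*π/6.
Ratio ||u||_L² / ||u'||_L² = 3/(2*π).
Sharp Poincaré constant on H^1_0(0, 6) is C_P = L/π = 6/π, achieved by sin(π/6·x).
This is the k = 4 harmonic; the ratio L/(kπ) is strictly less than C_P = L/π, consistent with the sharp inequality ||u||_L² ≤ C_P ||u'||_L².


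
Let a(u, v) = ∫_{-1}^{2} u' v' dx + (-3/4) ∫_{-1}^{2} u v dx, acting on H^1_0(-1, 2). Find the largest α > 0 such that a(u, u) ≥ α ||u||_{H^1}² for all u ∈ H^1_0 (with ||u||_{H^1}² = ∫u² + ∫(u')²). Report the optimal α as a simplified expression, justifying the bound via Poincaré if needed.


α = (-27/4 + π^2)/(9 + π^2)

Coercivity of a(·,·) on H^1_0(-1, 2) means a(u, u) ≥ α ||u||_{H^1}² for every u ∈ H^1_0.
The interval has length L = 3, and Poincaré/coercivity depend only on L. Here a(u, u) = ∫(u')² + (-3/4)·∫u².
Here c = -3/4 < 0 with |c| < (π/L)² = π^2/9, so coercivity still holds. The condition a(u,u) ≥ α||u||_{H^1}² reads (1−α)∫(u')² ≥ (α−c)∫u². Any admissible α is ≤ 1 (rapidly oscillating u have ∫u²/∫(u')² → 0), and α = 1 would force 0 ≥ (1−c)∫u², impossible since c < 1; so 1−α > 0. By the sharp Poincaré inequality on H^1_0 of an interval of length L, ∫(u')² ≥ (π/L)²∫u² with equality for the first sine mode sin(π(x−x₀)/L) (x₀ the left endpoint), so the inequality holds for all u iff (1−α)(π/L)² ≥ α − c, i.e. α ≤ ((π/L)² + c)/((π/L)² + 1) = (1 + c(L/π)²)/(1 + (L/π)²). (Direct route, valid since c ≤ 0: Poincaré gives c∫u² ≥ c(L/π)²∫(u')², so a(u,u) ≥ (1 + c(L/π)²)∫(u')², while ||u||_{H^1}² ≤ (1 + (L/π)²)∫(u')²; dividing yields the same α.) With (π/L)² = π^2/9 and c = -3/4, the largest admissible constant is α = ((π/L)² + c)/((π/L)² + 1).
Simplifying, α = (-27/4 + π^2)/(9 + π^2).


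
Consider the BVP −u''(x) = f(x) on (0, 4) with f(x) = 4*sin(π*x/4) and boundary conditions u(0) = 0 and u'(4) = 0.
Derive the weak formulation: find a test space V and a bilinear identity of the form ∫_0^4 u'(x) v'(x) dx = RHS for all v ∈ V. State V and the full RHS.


V = {v ∈ H^1(0, 4) : v(0) = 0} (test functions vanish at x = 0 where u is specified); weak form: ∫_0^4 u'v' dx = ∫_0^4 (4*sin(π*x/4)) v dx for all v ∈ V.

Multiply both sides by a test function v and integrate from 0 to 4:
  ∫_0^4 −u''(x) v(x) dx = ∫_0^4 f(x) v(x) dx.
Integrate the LHS by parts once:
  ∫_0^4 −u'' v dx = −[u'(x) v(x)]_0^4 + ∫_0^4 u'(x) v'(x) dx.
Thus ∫_0^4 u'(x) v'(x) dx = ∫_0^4 f(x) v(x) dx + [u'(x) v(x)]_0^4.
Choose V so that boundary terms are either known or forced to vanish.
Mixed BC: u(0) = 0 (Dirichlet) and u'(4) = 0 (Neumann). Define V = {v ∈ H^1(0, 4) : v(0) = 0}. Then [u' v]_0^4 = u'(4)·v(4) − u'(0)·0 = 0.
Weak formulation: find u (satisfying any essential BC) such that ∫_0^4 u'(x) v'(x) dx = ∫_0^4 f v dx for all v ∈ V (Dirichlet at 0 absorbed into V; the Neumann datum at x = 4 is zero, so no boundary term remains).
Substituting f(x) = 4*sin(π*x/4), the right-hand side is ∫_0^4 (4*sin(π*x/4)) v dx.


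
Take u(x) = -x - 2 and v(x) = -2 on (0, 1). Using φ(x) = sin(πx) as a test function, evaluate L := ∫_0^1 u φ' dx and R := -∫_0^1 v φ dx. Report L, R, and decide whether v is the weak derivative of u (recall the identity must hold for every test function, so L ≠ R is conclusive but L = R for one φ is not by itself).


LHS = 2/π, RHS = 4/π. No, v is not the weak derivative of u.

u(x) = -x - 2, classical derivative u'(x) = -1.
φ(x) = sin(πx), so φ'(x) = π*cos(π*x).
Note φ(0) = φ(1) = 0, so the boundary term u·φ vanishes.
LHS = ∫_0^1 u(x) φ'(x) dx = ∫_0^1 (-π*x*cos(π*x) - 2*π*cos(π*x)) dx. Term by term:
  ∫_0^1 -2*π*cos(π*x) dx = 0;  ∫_0^1 -π*x*cos(π*x) dx = 2/π.
Sum: 0 + 2/π = 2/π.
So LHS = 2/π.
∫_0^1 v(x) φ(x) dx = ∫_0^1 (-2*sin(π*x)) dx. Term by term:
  ∫_0^1 -2*sin(π*x) dx = -4/π.
So RHS = -∫_0^1 v(x) φ(x) dx = 4/π.
LHS − RHS = -2/π ≠ 0, so the identity fails.
(For a valid weak derivative the identity must hold for EVERY test function, in particular this one. The failure shows v is NOT the weak derivative of u.)
Correct weak derivative would be u'(x) = -1.


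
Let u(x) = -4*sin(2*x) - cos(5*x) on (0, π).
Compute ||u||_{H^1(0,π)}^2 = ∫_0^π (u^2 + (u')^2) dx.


||u||_{H^1(0,π)}^2 = -832/21 + 53*π

u'(x) = 5*sin(5*x) - 8*cos(2*x).
Expand u² and (u')² and integrate term by term on (0, π), using: for integers n ≥ 1, ∫_0^π sin²(nx) dx = ∫_0^π cos²(nx) dx = π/2; for n ≠ n', ∫_0^π sin(nx)sin(n'x) dx = ∫_0^π cos(nx)cos(n'x) dx = 0; and by product-to-sum, ∫_0^π sin(nx)cos(n'x) dx = ½∫_0^π [sin((n+n')x) + sin((n−n')x)] dx, which is 0 when n+n' is even and 2n/(n²−n'²) when n+n' is odd (it need not vanish on (0, π)).
  u² squared terms: (-1)²·∫cos(5x)² dx = 1·π/2 = π/2;  (-4)²·∫sin(2x)² dx = 16·π/2 = 8*π.
  u² cross terms: 2·(-1)·(-4)·∫cos(5x)·sin(2x) dx = 8·(-4/21) = -32/21.
  So ∫_0^π u² dx = π/2 + 8*π − 32/21 = -32/21 + 17*π/2.
  (u')² squared terms: (-8)²·∫cos(2x)² dx = 64·π/2 = 32*π;  (5)²·∫sin(5x)² dx = 25·π/2 = 25*π/2.
  (u')² cross terms: 2·(-8)·(5)·∫cos(2x)·sin(5x) dx = -80·(10/21) = -800/21.
  So ∫_0^π (u')² dx = 32*π + 25*π/2 − 800/21 = -800/21 + 89*π/2.
||u||_{H^1}^2 = (-32/21 + 17*π/2) + (-800/21 + 89*π/2) = -832/21 + 53*π.


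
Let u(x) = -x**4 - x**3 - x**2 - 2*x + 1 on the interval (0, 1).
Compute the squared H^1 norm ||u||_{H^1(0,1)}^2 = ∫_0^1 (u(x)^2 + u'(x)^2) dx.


||u||_{H^1}^2 = 43061/1260

The H^1 norm (squared) on an interval (0, L) is
  ||u||_{H^1}^2 = ∫_0^L u(x)^2 dx + ∫_0^L u'(x)^2 dx.
Compute u'(x) = -4*x**3 - 3*x**2 - 2*x - 2.
Then u(x)^2 = x**8 + 2*x**7 + 3*x**6 + 6*x**5 + 3*x**4 + 2*x**3 + 2*x**2 - 4*x + 1 and u'(x)^2 = 16*x**6 + 24*x**5 + 25*x**4 + 28*x**3 + 16*x**2 + 8*x + 4.
Integrate each monomial from 0 to 1 using ∫_0^1 c·x^n dx = c·1^(n+1)/(n+1):
  ∫_0^1 u(x)^2 dx = ∫_0^1 (x^8 + 2*x^7 + 3*x^6 + 6*x^5 + 3*x^4 + 2*x^3 + 2*x^2 - 4*x + 1) dx. Term by term:
    ∫_0^1 x^8 dx = 1/9;  ∫_0^1 2*x^7 dx = 1/4;  ∫_0^1 3*x^6 dx = 3/7;
    ∫_0^1 6*x^5 dx = 1;  ∫_0^1 3*x^4 dx = 3/5;  ∫_0^1 2*x^3 dx = 1/2;
    ∫_0^1 2*x^2 dx = 2/3;  ∫_0^1 -4*x dx = -2;  ∫_0^1 1 dx = 1.
  Sum: 1/9 + 1/4 + 3/7 + 1 + 3/5 + 1/2 + 2/3 − 2 + 1 = 3221/1260.
  ∫_0^1 u'(x)^2 dx = ∫_0^1 (16*x^6 + 24*x^5 + 25*x^4 + 28*x^3 + 16*x^2 + 8*x + 4) dx. Term by term:
    ∫_0^1 16*x^6 dx = 16/7;  ∫_0^1 24*x^5 dx = 4;  ∫_0^1 25*x^4 dx = 5;
    ∫_0^1 28*x^3 dx = 7;  ∫_0^1 16*x^2 dx = 16/3;  ∫_0^1 8*x dx = 4;
    ∫_0^1 4 dx = 4.
  Sum: 16/7 + 4 + 5 + 7 + 16/3 + 4 + 4 = 664/21.
Adding: ||u||_{H^1}^2 = 3221/1260 + 664/21 = 43061/1260.


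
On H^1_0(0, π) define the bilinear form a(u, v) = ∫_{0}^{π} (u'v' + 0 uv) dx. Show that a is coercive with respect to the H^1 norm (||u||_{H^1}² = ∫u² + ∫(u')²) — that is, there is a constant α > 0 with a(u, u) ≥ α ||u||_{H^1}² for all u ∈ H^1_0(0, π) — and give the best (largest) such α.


α = 1/2

Coercivity of a(·,·) on H^1_0(0, π) means a(u, u) ≥ α ||u||_{H^1}² for every u ∈ H^1_0.
The interval has length L = π, and Poincaré/coercivity depend only on L. Here a(u, u) = ∫(u')² + (0)·∫u².
Here c = 0, so a(u,u) = ∫(u')² alone. The condition a(u,u) ≥ α||u||_{H^1}² reads (1−α)∫(u')² ≥ (α−c)∫u². Any admissible α is ≤ 1 (rapidly oscillating u have ∫u²/∫(u')² → 0), and α = 1 would force 0 ≥ (1−c)∫u², impossible since c < 1; so 1−α > 0. By the sharp Poincaré inequality on H^1_0 of an interval of length L, ∫(u')² ≥ (π/L)²∫u² with equality for the first sine mode sin(π(x−x₀)/L) (x₀ the left endpoint), so the inequality holds for all u iff (1−α)(π/L)² ≥ α − c, i.e. α ≤ ((π/L)² + c)/((π/L)² + 1) = (1 + c(L/π)²)/(1 + (L/π)²). (Direct route, valid since c ≤ 0: Poincaré gives c∫u² ≥ c(L/π)²∫(u')², so a(u,u) ≥ (1 + c(L/π)²)∫(u')², while ||u||_{H^1}² ≤ (1 + (L/π)²)∫(u')²; dividing yields the same α.) With (π/L)² = 1 and c = 0, the largest admissible constant is α = ((π/L)² + c)/((π/L)² + 1).
Simplifying, α = 1/2.


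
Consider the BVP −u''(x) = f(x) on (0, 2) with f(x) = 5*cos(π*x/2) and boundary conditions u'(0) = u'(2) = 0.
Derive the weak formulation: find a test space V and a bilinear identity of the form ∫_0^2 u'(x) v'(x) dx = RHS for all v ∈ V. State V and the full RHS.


V = H^1(0, 2) (no boundary constraint on v; u is determined up to an additive constant); weak form: ∫_0^2 u'v' dx = ∫_0^2 (5*cos(π*x/2)) v dx for all v ∈ V.

Multiply both sides by a test function v and integrate from 0 to 2:
  ∫_0^2 −u''(x) v(x) dx = ∫_0^2 f(x) v(x) dx.
Integrate the LHS by parts once:
  ∫_0^2 −u'' v dx = −[u'(x) v(x)]_0^2 + ∫_0^2 u'(x) v'(x) dx.
Thus ∫_0^2 u'(x) v'(x) dx = ∫_0^2 f(x) v(x) dx + [u'(x) v(x)]_0^2.
Choose V so that boundary terms are either known or forced to vanish.
u has homogeneous Neumann: u'(0) = u'(2) = 0. So [u' v]_0^2 = 0·v(2) − 0·v(0) = 0 for any v; take V = H^1(0, 2).
Weak formulation: find u (satisfying any essential BC) such that ∫_0^2 u'(x) v'(x) dx = ∫_0^2 f v dx for all v ∈ V (homogeneous Neumann, so boundary terms vanish).
Substituting f(x) = 5*cos(π*x/2), the right-hand side is ∫_0^2 (5*cos(π*x/2)) v dx.
Compatibility check (pure Neumann): taking v ≡ 1 ∈ V gives 0 = ∫_0^2 f dx + (0) − (0), i.e. ∫_0^2 f dx must equal u'(0) − u'(2) = 0. Indeed ∫_0^2 (5*cos(π*x/2)) dx = 0, so the data are compatible. The solution is then unique only up to an additive constant (fix it e.g. by requiring ∫_0^2 u dx = 0).


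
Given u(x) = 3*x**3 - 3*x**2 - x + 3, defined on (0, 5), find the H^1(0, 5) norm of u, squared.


||u||_{H^1}^2 = 1955375/21

The H^1 norm (squared) on an interval (0, L) is
  ||u||_{H^1}^2 = ∫_0^L u(x)^2 dx + ∫_0^L u'(x)^2 dx.
Compute u'(x) = 9*x**2 - 6*x - 1.
Then u(x)^2 = 9*x**6 - 18*x**5 + 3*x**4 + 24*x**3 - 17*x**2 - 6*x + 9 and u'(x)^2 = 81*x**4 - 108*x**3 + 18*x**2 + 12*x + 1.
Integrate each monomial from 0 to 5 using ∫_0^5 c·x^n dx = c·5^(n+1)/(n+1):
  ∫_0^5 u(x)^2 dx = ∫_0^5 (9*x^6 - 18*x^5 + 3*x^4 + 24*x^3 - 17*x^2 - 6*x + 9) dx. Term by term:
    ∫_0^5 9*x^6 dx = 703125/7;  ∫_0^5 -18*x^5 dx = -46875;  ∫_0^5 3*x^4 dx = 1875;
    ∫_0^5 24*x^3 dx = 3750;  ∫_0^5 -17*x^2 dx = -2125/3;  ∫_0^5 -6*x dx = -75;
    ∫_0^5 9 dx = 45.
  Sum: 703125/7 − 46875 + 1875 + 3750 − 2125/3 − 75 + 45 = 1227620/21.
  ∫_0^5 u'(x)^2 dx = ∫_0^5 (81*x^4 - 108*x^3 + 18*x^2 + 12*x + 1) dx. Term by term:
    ∫_0^5 81*x^4 dx = 50625;  ∫_0^5 -108*x^3 dx = -16875;  ∫_0^5 18*x^2 dx = 750;
    ∫_0^5 12*x dx = 150;  ∫_0^5 1 dx = 5.
  Sum: 50625 − 16875 + 750 + 150 + 5 = 34655.
Adding: ||u||_{H^1}^2 = 1227620/21 + 34655 = 1955375/21.


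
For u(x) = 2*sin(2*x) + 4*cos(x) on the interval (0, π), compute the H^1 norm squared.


||u||_{H^1(0,π)}^2 = 128/3 + 26*π

u'(x) = -4*sin(x) + 4*cos(2*x).
Expand u² and (u')² and integrate term by term on (0, π), using: for integers n ≥ 1, ∫_0^π sin²(nx) dx = ∫_0^π cos²(nx) dx = π/2; for n ≠ n', ∫_0^π sin(nx)sin(n'x) dx = ∫_0^π cos(nx)cos(n'x) dx = 0; and by product-to-sum, ∫_0^π sin(nx)cos(n'x) dx = ½∫_0^π [sin((n+n')x) + sin((n−n')x)] dx, which is 0 when n+n' is even and 2n/(n²−n'²) when n+n' is odd (it need not vanish on (0, π)).
  u² squared terms: (2)²·∫sin(2x)² dx = 4·π/2 = 2*π;  (4)²·∫cos(x)² dx = 16·π/2 = 8*π.
  u² cross terms: 2·(2)·(4)·∫sin(2x)·cos(x) dx = 16·(4/3) = 64/3.
  So ∫_0^π u² dx = 2*π + 8*π + 64/3 = 64/3 + 10*π.
  (u')² squared terms: (-4)²·∫sin(x)² dx = 16·π/2 = 8*π;  (4)²·∫cos(2x)² dx = 16·π/2 = 8*π.
  (u')² cross terms: 2·(-4)·(4)·∫sin(x)·cos(2x) dx = -32·(-2/3) = 64/3.
  So ∫_0^π (u')² dx = 8*π + 8*π + 64/3 = 64/3 + 16*π.
||u||_{H^1}^2 = (64/3 + 10*π) + (64/3 + 16*π) = 128/3 + 26*π.


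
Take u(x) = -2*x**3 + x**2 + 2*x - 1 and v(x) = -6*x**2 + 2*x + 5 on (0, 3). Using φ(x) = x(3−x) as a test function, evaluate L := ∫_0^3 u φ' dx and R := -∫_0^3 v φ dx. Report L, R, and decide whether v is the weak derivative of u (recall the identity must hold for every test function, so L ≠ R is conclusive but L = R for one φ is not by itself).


LHS = 252/5, RHS = 369/10. No, v is not the weak derivative of u.

u(x) = -2*x**3 + x**2 + 2*x - 1, classical derivative u'(x) = -6*x**2 + 2*x + 2.
φ(x) = x(3−x), so φ'(x) = 3 - 2*x.
Note φ(0) = φ(3) = 0, so the boundary term u·φ vanishes.
LHS = ∫_0^3 u(x) φ'(x) dx = ∫_0^3 (4*x^4 - 8*x^3 - x^2 + 8*x - 3) dx. Term by term:
  ∫_0^3 4*x^4 dx = 972/5;  ∫_0^3 -8*x^3 dx = -162;  ∫_0^3 -x^2 dx = -9;
  ∫_0^3 8*x dx = 36;  ∫_0^3 -3 dx = -9.
Sum: 972/5 − 162 − 9 + 36 − 9 = 252/5.
So LHS = 252/5.
∫_0^3 v(x) φ(x) dx = ∫_0^3 (6*x^4 - 20*x^3 + x^2 + 15*x) dx. Term by term:
  ∫_0^3 6*x^4 dx = 1458/5;  ∫_0^3 -20*x^3 dx = -405;  ∫_0^3 x^2 dx = 9;
  ∫_0^3 15*x dx = 135/2.
Sum: 1458/5 − 405 + 9 + 135/2 = -369/10.
So RHS = -∫_0^3 v(x) φ(x) dx = 369/10.
LHS − RHS = 27/2 ≠ 0, so the identity fails.
(For a valid weak derivative the identity must hold for EVERY test function, in particular this one. The failure shows v is NOT the weak derivative of u.)
Correct weak derivative would be u'(x) = -6*x**2 + 2*x + 2.


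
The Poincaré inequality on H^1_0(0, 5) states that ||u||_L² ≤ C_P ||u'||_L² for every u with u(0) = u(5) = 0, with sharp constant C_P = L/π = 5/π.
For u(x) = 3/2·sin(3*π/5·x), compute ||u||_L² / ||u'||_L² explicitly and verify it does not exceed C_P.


||u||_L² / ||u'||_L² = 5/(3*π) < C_P = 5/π.

u(x) = 3/2·sin(3*π/5·x), so u'(x) = 9*π*cos(3*π*x/5)/10.
Writing u(x) = A·sin(kπx/L) with A = 3/2 and k = 3, use ∫_0^L sin²(kπx/L) dx = L/2 and ∫_0^L cos²(kπx/L) dx = L/2.
u² = 9/4·sin²(3*π/5·x) and (u')² = 81*π^2/100·cos²(3*π/5·x), and each of sin², cos² integrates to L/2 = 5/2 over (0, 5).
∫_0^5 u² dx = 45/8, so ||u||_L² = 3*sqrt(10)/4.
∫_0^5 (u')² dx = 81*π^2/40, so ||u'||_L² = 9*sqrt(10)*π/20.
Ratio ||u||_L² / ||u'||_L² = 5/(3*π).
Sharp Poincaré constant on H^1_0(0, 5) is C_P = L/π = 5/π, achieved by sin(π/5·x).
This is the k = 3 harmonic; the ratio L/(kπ) is strictly less than C_P = L/π, consistent with the sharp inequality ||u||_L² ≤ C_P ||u'||_L².
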